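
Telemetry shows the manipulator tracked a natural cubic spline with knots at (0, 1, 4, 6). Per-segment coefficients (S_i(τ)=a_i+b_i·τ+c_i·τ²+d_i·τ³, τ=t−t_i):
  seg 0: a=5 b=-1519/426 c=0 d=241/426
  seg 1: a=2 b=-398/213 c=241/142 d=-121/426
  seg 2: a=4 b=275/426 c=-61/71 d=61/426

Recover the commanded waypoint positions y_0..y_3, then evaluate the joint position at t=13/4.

y_0=5 y_1=2 y_2=4 y_3=3
S(13/4) = 28649/9088

y_0 = S_0(0) = a_0 = 5
y_1 = S_1(0) = a_1 = 2
y_2 = S_2(0) = a_2 = 4
y_3 = S_2(2) = 3
t_q=13/4 is in segment 1 (τ=9/4); S_1(τ)=28649/9088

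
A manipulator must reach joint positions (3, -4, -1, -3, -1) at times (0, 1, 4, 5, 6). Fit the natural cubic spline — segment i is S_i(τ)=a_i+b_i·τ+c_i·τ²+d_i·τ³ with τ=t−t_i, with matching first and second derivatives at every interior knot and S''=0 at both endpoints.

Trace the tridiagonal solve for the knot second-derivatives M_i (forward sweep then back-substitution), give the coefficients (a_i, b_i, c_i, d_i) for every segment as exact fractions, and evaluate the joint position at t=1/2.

  seg 0: a=3 b=-445/53 c=0 d=74/53
  seg 1: a=-4 b=-223/53 c=222/53 d=-130/159
  seg 2: a=-1 b=-61/53 c=-168/53 d=123/53
  seg 3: a=-3 b=-28/53 c=201/53 d=-67/53
S(1/2) = -217/212

Δ: Δ0=-7, Δ1=1, Δ2=-2, Δ3=2
row 1: diag=8, rhs=48; c'=3/8, d'=6
row 2: denom=8−3·3/8=55/8; d'=(-18−3·6)/(55/8)=-288/55
row 3: denom=4−1·8/55=212/55; d'=(24−1·-288/55)/(212/55)=402/53
back: M3=402/53
back: M2=-288/55−8/55·402/53=-336/53
back: M1=6−3/8·-336/53=444/53
M: M0=0, M1=444/53, M2=-336/53, M3=402/53, M4=0
seg 0: a=3, c=M0/2=0, d=(M1−M0)/(6·1)=74/53, b=Δ0−h0·(2M0+M1)/6=-445/53
seg 1: a=-4, c=M1/2=222/53, d=(M2−M1)/(6·3)=-130/159, b=Δ1−h1·(2M1+M2)/6=-223/53
seg 2: a=-1, c=M2/2=-168/53, d=(M3−M2)/(6·1)=123/53, b=Δ2−h2·(2M2+M3)/6=-61/53
seg 3: a=-3, c=M3/2=201/53, d=(M4−M3)/(6·1)=-67/53, b=Δ3−h3·(2M3+M4)/6=-28/53
t_q=1/2 → seg 0, τ=1/2; S=3+-445/53·τ+0·τ²+74/53·τ³=-217/212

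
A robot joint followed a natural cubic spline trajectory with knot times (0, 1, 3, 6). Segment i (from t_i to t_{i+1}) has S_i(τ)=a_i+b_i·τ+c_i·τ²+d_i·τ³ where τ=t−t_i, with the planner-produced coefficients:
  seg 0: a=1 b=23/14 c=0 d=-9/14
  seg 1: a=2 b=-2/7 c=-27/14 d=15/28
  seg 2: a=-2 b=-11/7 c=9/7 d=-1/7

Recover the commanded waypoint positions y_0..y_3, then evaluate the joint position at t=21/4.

y_0=1 y_1=2 y_2=-2 y_3=1
S(21/4) = -293/448

y_0 = S_0(0) = a_0 = 1
y_1 = S_1(0) = a_1 = 2
y_2 = S_2(0) = a_2 = -2
y_3 = S_2(3) = 1
t_q=21/4 is in segment 2 (τ=9/4); S_2(τ)=-293/448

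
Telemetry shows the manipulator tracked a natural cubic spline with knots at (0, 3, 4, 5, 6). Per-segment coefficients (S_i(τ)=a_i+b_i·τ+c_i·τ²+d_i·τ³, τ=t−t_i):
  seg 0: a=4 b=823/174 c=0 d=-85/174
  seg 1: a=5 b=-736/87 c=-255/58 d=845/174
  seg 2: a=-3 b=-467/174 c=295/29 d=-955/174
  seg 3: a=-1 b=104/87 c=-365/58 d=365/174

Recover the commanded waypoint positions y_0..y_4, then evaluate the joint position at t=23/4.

y_0=4 y_1=5 y_2=-3 y_3=-1 y_4=-4
S(23/4) = -10239/3712

y_0 = S_0(0) = a_0 = 4
y_1 = S_1(0) = a_1 = 5
y_2 = S_2(0) = a_2 = -3
y_3 = S_3(0) = a_3 = -1
y_4 = S_3(1) = -4
t_q=23/4 is in segment 3 (τ=3/4); S_3(τ)=-10239/3712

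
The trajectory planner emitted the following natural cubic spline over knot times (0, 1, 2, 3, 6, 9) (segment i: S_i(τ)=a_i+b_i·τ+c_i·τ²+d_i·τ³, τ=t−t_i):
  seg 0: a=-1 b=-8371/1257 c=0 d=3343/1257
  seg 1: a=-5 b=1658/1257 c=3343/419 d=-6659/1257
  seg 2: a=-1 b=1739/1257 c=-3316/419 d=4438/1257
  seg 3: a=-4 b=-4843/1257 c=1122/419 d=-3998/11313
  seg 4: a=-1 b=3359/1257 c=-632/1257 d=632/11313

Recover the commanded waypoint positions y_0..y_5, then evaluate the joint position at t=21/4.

y_0=-1 y_1=-5 y_2=-1 y_3=-4 y_4=-1 y_5=4
S(21/4) = -42073/13408

y_0 = S_0(0) = a_0 = -1
y_1 = S_1(0) = a_1 = -5
y_2 = S_2(0) = a_2 = -1
y_3 = S_3(0) = a_3 = -4
y_4 = S_4(0) = a_4 = -1
y_5 = S_4(3) = 4
t_q=21/4 is in segment 3 (τ=9/4); S_3(τ)=-42073/13408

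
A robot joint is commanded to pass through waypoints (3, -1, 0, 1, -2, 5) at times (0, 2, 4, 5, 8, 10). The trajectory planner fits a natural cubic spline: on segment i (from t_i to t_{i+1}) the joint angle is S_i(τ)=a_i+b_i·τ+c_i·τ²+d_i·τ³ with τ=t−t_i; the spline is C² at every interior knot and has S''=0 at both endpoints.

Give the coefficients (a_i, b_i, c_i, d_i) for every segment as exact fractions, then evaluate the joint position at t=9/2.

  seg 0: a=3 b=-1973/761 c=0 d=451/3044
  seg 1: a=-1 b=-620/761 c=1353/1522 d=-705/6088
  seg 2: a=0 b=2057/1522 c=591/3044 d=-1661/3044
  seg 3: a=1 b=313/3044 c=-1098/761 d=1091/3044
  seg 4: a=-2 b=1709/1522 c=5427/3044 d=-1809/6088
S(9/2) = 15977/24352

Δ: Δ0=-2, Δ1=1/2, Δ2=1, Δ3=-1, Δ4=7/2
row 1: diag=8, rhs=15; c'=1/4, d'=15/8
row 2: denom=6−2·1/4=11/2; d'=(3−2·15/8)/(11/2)=-3/22
row 3: denom=8−1·2/11=86/11; d'=(-12−1·-3/22)/(86/11)=-261/172
row 4: denom=10−3·33/86=761/86; d'=(27−3·-261/172)/(761/86)=5427/1522
back: M4=5427/1522
back: M3=-261/172−33/86·5427/1522=-2196/761
back: M2=-3/22−2/11·-2196/761=591/1522
back: M1=15/8−1/4·591/1522=1353/761
M: M0=0, M1=1353/761, M2=591/1522, M3=-2196/761, M4=5427/1522, M5=0
seg 0: a=3, c=M0/2=0, d=(M1−M0)/(6·2)=451/3044, b=Δ0−h0·(2M0+M1)/6=-1973/761
seg 1: a=-1, c=M1/2=1353/1522, d=(M2−M1)/(6·2)=-705/6088, b=Δ1−h1·(2M1+M2)/6=-620/761
seg 2: a=0, c=M2/2=591/3044, d=(M3−M2)/(6·1)=-1661/3044, b=Δ2−h2·(2M2+M3)/6=2057/1522
seg 3: a=1, c=M3/2=-1098/761, d=(M4−M3)/(6·3)=1091/3044, b=Δ3−h3·(2M3+M4)/6=313/3044
seg 4: a=-2, c=M4/2=5427/3044, d=(M5−M4)/(6·2)=-1809/6088, b=Δ4−h4·(2M4+M5)/6=1709/1522
t_q=9/2 → seg 2, τ=1/2; S=0+2057/1522·τ+591/3044·τ²+-1661/3044·τ³=15977/24352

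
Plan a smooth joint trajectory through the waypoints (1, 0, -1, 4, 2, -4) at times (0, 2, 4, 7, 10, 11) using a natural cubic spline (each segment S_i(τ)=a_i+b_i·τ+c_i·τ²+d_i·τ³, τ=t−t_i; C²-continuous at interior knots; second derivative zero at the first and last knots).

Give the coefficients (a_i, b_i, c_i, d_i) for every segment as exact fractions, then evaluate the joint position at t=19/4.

  seg 0: a=1 b=-186/503 c=0 d=-131/4024
  seg 1: a=0 b=-765/1006 c=-393/2012 d=655/4024
  seg 2: a=-1 b=207/503 c=393/503 d=-1643/13581
  seg 3: a=4 b=922/503 c=-464/1509 d=-2380/13581
  seg 4: a=2 b=-2386/503 c=-948/503 d=316/503
S(19/4) = -9751/32192

Δ: Δ0=-1/2, Δ1=-1/2, Δ2=5/3, Δ3=-2/3, Δ4=-6
row 1: diag=8, rhs=0; c'=1/4, d'=0
row 2: denom=10−2·1/4=19/2; d'=(13−2·0)/(19/2)=26/19
row 3: denom=12−3·6/19=210/19; d'=(-14−3·26/19)/(210/19)=-172/105
row 4: denom=8−3·19/70=503/70; d'=(-32−3·-172/105)/(503/70)=-1896/503
back: M4=-1896/503
back: M3=-172/105−19/70·-1896/503=-928/1509
back: M2=26/19−6/19·-928/1509=786/503
back: M1=0−1/4·786/503=-393/1006
M: M0=0, M1=-393/1006, M2=786/503, M3=-928/1509, M4=-1896/503, M5=0
seg 0: a=1, c=M0/2=0, d=(M1−M0)/(6·2)=-131/4024, b=Δ0−h0·(2M0+M1)/6=-186/503
seg 1: a=0, c=M1/2=-393/2012, d=(M2−M1)/(6·2)=655/4024, b=Δ1−h1·(2M1+M2)/6=-765/1006
seg 2: a=-1, c=M2/2=393/503, d=(M3−M2)/(6·3)=-1643/13581, b=Δ2−h2·(2M2+M3)/6=207/503
seg 3: a=4, c=M3/2=-464/1509, d=(M4−M3)/(6·3)=-2380/13581, b=Δ3−h3·(2M3+M4)/6=922/503
seg 4: a=2, c=M4/2=-948/503, d=(M5−M4)/(6·1)=316/503, b=Δ4−h4·(2M4+M5)/6=-2386/503
t_q=19/4 → seg 2, τ=3/4; S=-1+207/503·τ+393/503·τ²+-1643/13581·τ³=-9751/32192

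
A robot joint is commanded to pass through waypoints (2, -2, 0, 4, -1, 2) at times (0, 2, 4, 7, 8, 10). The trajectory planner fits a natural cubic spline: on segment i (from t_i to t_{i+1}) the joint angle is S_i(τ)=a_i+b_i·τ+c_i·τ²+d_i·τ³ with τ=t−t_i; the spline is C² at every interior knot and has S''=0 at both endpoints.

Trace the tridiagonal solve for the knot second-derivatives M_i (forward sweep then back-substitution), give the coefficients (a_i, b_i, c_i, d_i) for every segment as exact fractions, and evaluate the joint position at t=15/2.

Δ: Δ0=-2, Δ1=1, Δ2=4/3, Δ3=-5, Δ4=3/2
row 1: diag=8, rhs=18; c'=1/4, d'=9/4
row 2: denom=10−2·1/4=19/2; d'=(2−2·9/4)/(19/2)=-5/19
row 3: denom=8−3·6/19=134/19; d'=(-38−3·-5/19)/(134/19)=-707/134
row 4: denom=6−1·19/134=785/134; d'=(39−1·-707/134)/(785/134)=5933/785
back: M4=5933/785
back: M3=-707/134−19/134·5933/785=-4983/785
back: M2=-5/19−6/19·-4983/785=1367/785
back: M1=9/4−1/4·1367/785=2849/1570
M: M0=0, M1=2849/1570, M2=1367/785, M3=-4983/785, M4=5933/785, M5=0
seg 0: a=2, c=M0/2=0, d=(M1−M0)/(6·2)=2849/18840, b=Δ0−h0·(2M0+M1)/6=-12269/4710
seg 1: a=-2, c=M1/2=2849/3140, d=(M2−M1)/(6·2)=-23/3768, b=Δ1−h1·(2M1+M2)/6=-1861/2355
seg 2: a=0, c=M2/2=1367/1570, d=(M3−M2)/(6·3)=-635/1413, b=Δ2−h2·(2M2+M3)/6=13027/4710
seg 3: a=4, c=M3/2=-4983/1570, d=(M4−M3)/(6·1)=5458/2355, b=Δ3−h3·(2M3+M4)/6=-19517/4710
seg 4: a=-1, c=M4/2=5933/1570, d=(M5−M4)/(6·2)=-5933/9420, b=Δ4−h4·(2M4+M5)/6=-16667/4710
t_q=15/2 → seg 3, τ=1/2; S=4+-19517/4710·τ+-4983/1570·τ²+5458/2355·τ³=1789/1256

  seg 0: a=2 b=-12269/4710 c=0 d=2849/18840
  seg 1: a=-2 b=-1861/2355 c=2849/3140 d=-23/3768
  seg 2: a=0 b=13027/4710 c=1367/1570 d=-635/1413
  seg 3: a=4 b=-19517/4710 c=-4983/1570 d=5458/2355
  seg 4: a=-1 b=-16667/4710 c=5933/1570 d=-5933/9420
S(15/2) = 1789/1256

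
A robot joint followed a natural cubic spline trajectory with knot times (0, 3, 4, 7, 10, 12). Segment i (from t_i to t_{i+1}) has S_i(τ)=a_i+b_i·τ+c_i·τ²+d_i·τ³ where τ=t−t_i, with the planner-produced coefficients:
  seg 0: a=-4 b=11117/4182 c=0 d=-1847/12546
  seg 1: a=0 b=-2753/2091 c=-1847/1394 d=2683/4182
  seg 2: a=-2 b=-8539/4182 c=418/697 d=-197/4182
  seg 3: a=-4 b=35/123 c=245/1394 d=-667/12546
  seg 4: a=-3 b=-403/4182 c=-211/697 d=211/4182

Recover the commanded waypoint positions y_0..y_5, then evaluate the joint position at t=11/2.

y_0 = S_0(0) = a_0 = -4
y_1 = S_1(0) = a_1 = 0
y_2 = S_2(0) = a_2 = -2
y_3 = S_3(0) = a_3 = -4
y_4 = S_4(0) = a_4 = -3
y_5 = S_4(2) = -4
t_q=11/2 is in segment 2 (τ=3/2); S_2(τ)=-43185/11152

y_0=-4 y_1=0 y_2=-2 y_3=-4 y_4=-3 y_5=-4
S(11/2) = -43185/11152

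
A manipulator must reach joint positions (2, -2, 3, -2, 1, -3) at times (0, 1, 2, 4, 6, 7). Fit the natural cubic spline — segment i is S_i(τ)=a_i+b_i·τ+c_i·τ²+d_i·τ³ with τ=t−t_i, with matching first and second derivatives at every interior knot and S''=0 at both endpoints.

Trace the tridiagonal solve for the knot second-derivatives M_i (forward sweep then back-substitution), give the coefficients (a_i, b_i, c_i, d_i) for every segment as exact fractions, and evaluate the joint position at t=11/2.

Δ: Δ0=-4, Δ1=5, Δ2=-5/2, Δ3=3/2, Δ4=-4
row 1: diag=4, rhs=54; c'=1/4, d'=27/2
row 2: denom=6−1·1/4=23/4; d'=(-45−1·27/2)/(23/4)=-234/23
row 3: denom=8−2·8/23=168/23; d'=(24−2·-234/23)/(168/23)=85/14
row 4: denom=6−2·23/84=229/42; d'=(-33−2·85/14)/(229/42)=-1896/229
back: M4=-1896/229
back: M3=85/14−23/84·-1896/229=3819/458
back: M2=-234/23−8/23·3819/458=-2994/229
back: M1=27/2−1/4·-2994/229=3840/229
M: M0=0, M1=3840/229, M2=-2994/229, M3=3819/458, M4=-1896/229, M5=0
seg 0: a=2, c=M0/2=0, d=(M1−M0)/(6·1)=640/229, b=Δ0−h0·(2M0+M1)/6=-1556/229
seg 1: a=-2, c=M1/2=1920/229, d=(M2−M1)/(6·1)=-1139/229, b=Δ1−h1·(2M1+M2)/6=364/229
seg 2: a=3, c=M2/2=-1497/229, d=(M3−M2)/(6·2)=3269/1832, b=Δ2−h2·(2M2+M3)/6=787/229
seg 3: a=-2, c=M3/2=3819/916, d=(M4−M3)/(6·2)=-2537/1832, b=Δ3−h3·(2M3+M4)/6=-595/458
seg 4: a=1, c=M4/2=-948/229, d=(M5−M4)/(6·1)=316/229, b=Δ4−h4·(2M4+M5)/6=-284/229
t_q=11/2 → seg 3, τ=3/2; S=-2+-595/458·τ+3819/916·τ²+-2537/1832·τ³=11113/14656

  seg 0: a=2 b=-1556/229 c=0 d=640/229
  seg 1: a=-2 b=364/229 c=1920/229 d=-1139/229
  seg 2: a=3 b=787/229 c=-1497/229 d=3269/1832
  seg 3: a=-2 b=-595/458 c=3819/916 d=-2537/1832
  seg 4: a=1 b=-284/229 c=-948/229 d=316/229
S(11/2) = 11113/14656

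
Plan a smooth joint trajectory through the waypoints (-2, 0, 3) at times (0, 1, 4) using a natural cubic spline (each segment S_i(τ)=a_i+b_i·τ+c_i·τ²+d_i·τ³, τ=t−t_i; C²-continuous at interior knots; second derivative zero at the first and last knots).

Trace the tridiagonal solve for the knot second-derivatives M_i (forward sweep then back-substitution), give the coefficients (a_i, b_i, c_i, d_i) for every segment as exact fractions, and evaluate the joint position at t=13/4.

  seg 0: a=-2 b=17/8 c=0 d=-1/8
  seg 1: a=0 b=7/4 c=-3/8 d=1/24
S(13/4) = 1287/512

Δ: Δ0=2, Δ1=1
row 1: diag=8, rhs=-6; c'=3/8, d'=-3/4
back: M1=-3/4
M: M0=0, M1=-3/4, M2=0
seg 0: a=-2, c=M0/2=0, d=(M1−M0)/(6·1)=-1/8, b=Δ0−h0·(2M0+M1)/6=17/8
seg 1: a=0, c=M1/2=-3/8, d=(M2−M1)/(6·3)=1/24, b=Δ1−h1·(2M1+M2)/6=7/4
t_q=13/4 → seg 1, τ=9/4; S=0+7/4·τ+-3/8·τ²+1/24·τ³=1287/512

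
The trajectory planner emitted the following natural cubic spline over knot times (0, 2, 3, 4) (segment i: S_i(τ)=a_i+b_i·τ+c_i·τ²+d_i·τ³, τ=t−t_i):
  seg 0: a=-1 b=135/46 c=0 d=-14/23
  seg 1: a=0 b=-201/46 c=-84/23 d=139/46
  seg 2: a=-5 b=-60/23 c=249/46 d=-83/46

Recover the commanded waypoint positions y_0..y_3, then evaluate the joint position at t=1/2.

y_0=-1 y_1=0 y_2=-5 y_3=-4
S(1/2) = 9/23

y_0 = S_0(0) = a_0 = -1
y_1 = S_1(0) = a_1 = 0
y_2 = S_2(0) = a_2 = -5
y_3 = S_2(1) = -4
t_q=1/2 is in segment 0 (τ=1/2); S_0(τ)=9/23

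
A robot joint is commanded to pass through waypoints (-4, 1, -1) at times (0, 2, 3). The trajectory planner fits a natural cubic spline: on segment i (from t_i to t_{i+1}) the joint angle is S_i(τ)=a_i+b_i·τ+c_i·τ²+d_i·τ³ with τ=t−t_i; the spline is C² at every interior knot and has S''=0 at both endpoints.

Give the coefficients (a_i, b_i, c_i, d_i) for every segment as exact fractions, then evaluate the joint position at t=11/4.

Δ: Δ0=5/2, Δ1=-2
row 1: diag=6, rhs=-27; c'=1/6, d'=-9/2
back: M1=-9/2
M: M0=0, M1=-9/2, M2=0
seg 0: a=-4, c=M0/2=0, d=(M1−M0)/(6·2)=-3/8, b=Δ0−h0·(2M0+M1)/6=4
seg 1: a=1, c=M1/2=-9/4, d=(M2−M1)/(6·1)=3/4, b=Δ1−h1·(2M1+M2)/6=-1/2
t_q=11/4 → seg 1, τ=3/4; S=1+-1/2·τ+-9/4·τ²+3/4·τ³=-83/256

  seg 0: a=-4 b=4 c=0 d=-3/8
  seg 1: a=1 b=-1/2 c=-9/4 d=3/4
S(11/4) = -83/256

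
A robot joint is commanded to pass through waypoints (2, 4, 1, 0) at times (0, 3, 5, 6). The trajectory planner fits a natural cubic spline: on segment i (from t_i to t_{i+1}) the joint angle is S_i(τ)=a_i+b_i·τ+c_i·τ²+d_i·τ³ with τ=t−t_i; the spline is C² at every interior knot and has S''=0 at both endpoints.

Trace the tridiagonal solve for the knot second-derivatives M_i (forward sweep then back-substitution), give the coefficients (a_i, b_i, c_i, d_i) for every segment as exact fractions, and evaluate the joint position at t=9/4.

  seg 0: a=2 b=17/12 c=0 d=-1/12
  seg 1: a=4 b=-5/6 c=-3/4 d=5/24
  seg 2: a=1 b=-4/3 c=1/2 d=-1/6
S(9/4) = 1085/256

Δ: Δ0=2/3, Δ1=-3/2, Δ2=-1
row 1: diag=10, rhs=-13; c'=1/5, d'=-13/10
row 2: denom=6−2·1/5=28/5; d'=(3−2·-13/10)/(28/5)=1
back: M2=1
back: M1=-13/10−1/5·1=-3/2
M: M0=0, M1=-3/2, M2=1, M3=0
seg 0: a=2, c=M0/2=0, d=(M1−M0)/(6·3)=-1/12, b=Δ0−h0·(2M0+M1)/6=17/12
seg 1: a=4, c=M1/2=-3/4, d=(M2−M1)/(6·2)=5/24, b=Δ1−h1·(2M1+M2)/6=-5/6
seg 2: a=1, c=M2/2=1/2, d=(M3−M2)/(6·1)=-1/6, b=Δ2−h2·(2M2+M3)/6=-4/3
t_q=9/4 → seg 0, τ=9/4; S=2+17/12·τ+0·τ²+-1/12·τ³=1085/256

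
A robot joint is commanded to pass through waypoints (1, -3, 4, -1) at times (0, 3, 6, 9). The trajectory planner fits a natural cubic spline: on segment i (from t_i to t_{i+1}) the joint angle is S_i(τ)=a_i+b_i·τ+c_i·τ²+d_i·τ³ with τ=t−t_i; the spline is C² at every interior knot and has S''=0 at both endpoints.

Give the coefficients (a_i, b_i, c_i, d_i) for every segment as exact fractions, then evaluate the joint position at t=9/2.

  seg 0: a=1 b=-116/45 c=0 d=56/405
  seg 1: a=-3 b=52/45 c=56/45 d=-23/81
  seg 2: a=4 b=43/45 c=-59/45 d=59/405
S(9/2) = 23/40

Δ: Δ0=-4/3, Δ1=7/3, Δ2=-5/3
row 1: diag=12, rhs=22; c'=1/4, d'=11/6
row 2: denom=12−3·1/4=45/4; d'=(-24−3·11/6)/(45/4)=-118/45
back: M2=-118/45
back: M1=11/6−1/4·-118/45=112/45
M: M0=0, M1=112/45, M2=-118/45, M3=0
seg 0: a=1, c=M0/2=0, d=(M1−M0)/(6·3)=56/405, b=Δ0−h0·(2M0+M1)/6=-116/45
seg 1: a=-3, c=M1/2=56/45, d=(M2−M1)/(6·3)=-23/81, b=Δ1−h1·(2M1+M2)/6=52/45
seg 2: a=4, c=M2/2=-59/45, d=(M3−M2)/(6·3)=59/405, b=Δ2−h2·(2M2+M3)/6=43/45
t_q=9/2 → seg 1, τ=3/2; S=-3+52/45·τ+56/45·τ²+-23/81·τ³=23/40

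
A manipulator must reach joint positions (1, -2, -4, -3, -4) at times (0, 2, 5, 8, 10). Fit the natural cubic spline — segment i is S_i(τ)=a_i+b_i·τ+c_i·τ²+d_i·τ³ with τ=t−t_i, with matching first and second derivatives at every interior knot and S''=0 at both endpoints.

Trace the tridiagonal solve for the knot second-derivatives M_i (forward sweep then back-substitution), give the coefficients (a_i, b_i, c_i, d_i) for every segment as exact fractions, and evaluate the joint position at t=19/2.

  seg 0: a=1 b=-82/51 c=0 d=11/408
  seg 1: a=-2 b=-131/102 c=11/68 d=1/68
  seg 2: a=-4 b=1/12 c=5/17 d=-43/612
  seg 3: a=-3 b=-5/102 c=-23/68 d=23/408
S(19/2) = -3965/1088

Δ: Δ0=-3/2, Δ1=-2/3, Δ2=1/3, Δ3=-1/2
row 1: diag=10, rhs=5; c'=3/10, d'=1/2
row 2: denom=12−3·3/10=111/10; d'=(6−3·1/2)/(111/10)=15/37
row 3: denom=10−3·10/37=340/37; d'=(-5−3·15/37)/(340/37)=-23/34
back: M3=-23/34
back: M2=15/37−10/37·-23/34=10/17
back: M1=1/2−3/10·10/17=11/34
M: M0=0, M1=11/34, M2=10/17, M3=-23/34, M4=0
seg 0: a=1, c=M0/2=0, d=(M1−M0)/(6·2)=11/408, b=Δ0−h0·(2M0+M1)/6=-82/51
seg 1: a=-2, c=M1/2=11/68, d=(M2−M1)/(6·3)=1/68, b=Δ1−h1·(2M1+M2)/6=-131/102
seg 2: a=-4, c=M2/2=5/17, d=(M3−M2)/(6·3)=-43/612, b=Δ2−h2·(2M2+M3)/6=1/12
seg 3: a=-3, c=M3/2=-23/68, d=(M4−M3)/(6·2)=23/408, b=Δ3−h3·(2M3+M4)/6=-5/102
t_q=19/2 → seg 3, τ=3/2; S=-3+-5/102·τ+-23/68·τ²+23/408·τ³=-3965/1088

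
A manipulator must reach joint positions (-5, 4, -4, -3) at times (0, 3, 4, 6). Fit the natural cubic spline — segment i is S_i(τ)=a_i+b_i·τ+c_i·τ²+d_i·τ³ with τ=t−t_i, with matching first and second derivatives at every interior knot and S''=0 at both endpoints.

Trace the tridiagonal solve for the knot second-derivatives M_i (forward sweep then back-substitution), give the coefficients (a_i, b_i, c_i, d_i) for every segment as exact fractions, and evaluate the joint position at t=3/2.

Δ: Δ0=3, Δ1=-8, Δ2=1/2
row 1: diag=8, rhs=-66; c'=1/8, d'=-33/4
row 2: denom=6−1·1/8=47/8; d'=(51−1·-33/4)/(47/8)=474/47
back: M2=474/47
back: M1=-33/4−1/8·474/47=-447/47
M: M0=0, M1=-447/47, M2=474/47, M3=0
seg 0: a=-5, c=M0/2=0, d=(M1−M0)/(6·3)=-149/282, b=Δ0−h0·(2M0+M1)/6=729/94
seg 1: a=4, c=M1/2=-447/94, d=(M2−M1)/(6·1)=307/94, b=Δ1−h1·(2M1+M2)/6=-306/47
seg 2: a=-4, c=M2/2=237/47, d=(M3−M2)/(6·2)=-79/94, b=Δ2−h2·(2M2+M3)/6=-585/94
t_q=3/2 → seg 0, τ=3/2; S=-5+729/94·τ+0·τ²+-149/282·τ³=3647/752

  seg 0: a=-5 b=729/94 c=0 d=-149/282
  seg 1: a=4 b=-306/47 c=-447/94 d=307/94
  seg 2: a=-4 b=-585/94 c=237/47 d=-79/94
S(3/2) = 3647/752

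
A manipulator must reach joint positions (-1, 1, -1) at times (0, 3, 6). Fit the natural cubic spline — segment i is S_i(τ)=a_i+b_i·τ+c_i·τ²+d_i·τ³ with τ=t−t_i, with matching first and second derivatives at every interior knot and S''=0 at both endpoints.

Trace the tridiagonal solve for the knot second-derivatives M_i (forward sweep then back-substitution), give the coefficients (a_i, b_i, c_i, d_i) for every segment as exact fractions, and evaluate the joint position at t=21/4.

  seg 0: a=-1 b=1 c=0 d=-1/27
  seg 1: a=1 b=0 c=-1/3 d=1/27
S(21/4) = -17/64

Δ: Δ0=2/3, Δ1=-2/3
row 1: diag=12, rhs=-8; c'=1/4, d'=-2/3
back: M1=-2/3
M: M0=0, M1=-2/3, M2=0
seg 0: a=-1, c=M0/2=0, d=(M1−M0)/(6·3)=-1/27, b=Δ0−h0·(2M0+M1)/6=1
seg 1: a=1, c=M1/2=-1/3, d=(M2−M1)/(6·3)=1/27, b=Δ1−h1·(2M1+M2)/6=0
t_q=21/4 → seg 1, τ=9/4; S=1+0·τ+-1/3·τ²+1/27·τ³=-17/64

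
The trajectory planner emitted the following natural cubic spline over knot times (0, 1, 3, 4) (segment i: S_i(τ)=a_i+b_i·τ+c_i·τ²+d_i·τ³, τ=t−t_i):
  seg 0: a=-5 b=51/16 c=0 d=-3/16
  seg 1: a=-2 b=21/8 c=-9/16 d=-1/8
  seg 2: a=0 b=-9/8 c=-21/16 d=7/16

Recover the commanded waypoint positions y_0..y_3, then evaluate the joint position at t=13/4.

y_0=-5 y_1=-2 y_2=0 y_3=-2
S(13/4) = -365/1024

y_0 = S_0(0) = a_0 = -5
y_1 = S_1(0) = a_1 = -2
y_2 = S_2(0) = a_2 = 0
y_3 = S_2(1) = -2
t_q=13/4 is in segment 2 (τ=1/4); S_2(τ)=-365/1024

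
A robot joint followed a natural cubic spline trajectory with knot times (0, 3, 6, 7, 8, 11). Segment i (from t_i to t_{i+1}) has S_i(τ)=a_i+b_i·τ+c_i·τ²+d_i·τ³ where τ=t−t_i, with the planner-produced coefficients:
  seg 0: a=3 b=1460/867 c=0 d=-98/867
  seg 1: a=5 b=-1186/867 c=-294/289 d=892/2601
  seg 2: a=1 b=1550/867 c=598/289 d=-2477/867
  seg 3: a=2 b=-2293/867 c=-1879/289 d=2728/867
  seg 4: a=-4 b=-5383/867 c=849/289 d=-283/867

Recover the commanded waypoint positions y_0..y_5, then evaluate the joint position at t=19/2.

y_0 = S_0(0) = a_0 = 3
y_1 = S_1(0) = a_1 = 5
y_2 = S_2(0) = a_2 = 1
y_3 = S_3(0) = a_3 = 2
y_4 = S_4(0) = a_4 = -4
y_5 = S_4(3) = -5
t_q=19/2 is in segment 4 (τ=3/2); S_4(τ)=-18045/2312

y_0=3 y_1=5 y_2=1 y_3=2 y_4=-4 y_5=-5
S(19/2) = -18045/2312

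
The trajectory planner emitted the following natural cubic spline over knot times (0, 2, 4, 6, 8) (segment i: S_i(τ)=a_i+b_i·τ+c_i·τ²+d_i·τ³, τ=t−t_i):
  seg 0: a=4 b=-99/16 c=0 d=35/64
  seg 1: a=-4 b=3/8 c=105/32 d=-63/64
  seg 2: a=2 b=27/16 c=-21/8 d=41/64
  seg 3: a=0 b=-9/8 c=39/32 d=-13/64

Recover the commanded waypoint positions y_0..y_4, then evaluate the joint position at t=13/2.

y_0=4 y_1=-4 y_2=2 y_3=0 y_4=1
S(13/2) = -145/512

y_0 = S_0(0) = a_0 = 4
y_1 = S_1(0) = a_1 = -4
y_2 = S_2(0) = a_2 = 2
y_3 = S_3(0) = a_3 = 0
y_4 = S_3(2) = 1
t_q=13/2 is in segment 3 (τ=1/2); S_3(τ)=-145/512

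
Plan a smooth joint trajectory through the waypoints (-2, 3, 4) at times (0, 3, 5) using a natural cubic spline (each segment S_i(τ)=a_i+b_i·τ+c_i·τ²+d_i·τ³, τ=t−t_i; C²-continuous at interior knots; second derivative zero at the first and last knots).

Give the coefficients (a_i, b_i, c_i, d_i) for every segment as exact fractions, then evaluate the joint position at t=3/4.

Δ: Δ0=5/3, Δ1=1/2
row 1: diag=10, rhs=-7; c'=1/5, d'=-7/10
back: M1=-7/10
M: M0=0, M1=-7/10, M2=0
seg 0: a=-2, c=M0/2=0, d=(M1−M0)/(6·3)=-7/180, b=Δ0−h0·(2M0+M1)/6=121/60
seg 1: a=3, c=M1/2=-7/20, d=(M2−M1)/(6·2)=7/120, b=Δ1−h1·(2M1+M2)/6=29/30
t_q=3/4 → seg 0, τ=3/4; S=-2+121/60·τ+0·τ²+-7/180·τ³=-129/256

  seg 0: a=-2 b=121/60 c=0 d=-7/180
  seg 1: a=3 b=29/30 c=-7/20 d=7/120
S(3/4) = -129/256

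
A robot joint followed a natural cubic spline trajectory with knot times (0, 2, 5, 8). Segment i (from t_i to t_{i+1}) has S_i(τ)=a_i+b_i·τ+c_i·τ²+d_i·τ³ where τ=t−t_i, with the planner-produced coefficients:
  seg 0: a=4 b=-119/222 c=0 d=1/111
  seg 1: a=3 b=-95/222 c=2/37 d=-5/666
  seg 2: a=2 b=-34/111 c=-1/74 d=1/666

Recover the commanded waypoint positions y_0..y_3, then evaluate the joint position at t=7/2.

y_0 = S_0(0) = a_0 = 4
y_1 = S_1(0) = a_1 = 3
y_2 = S_2(0) = a_2 = 2
y_3 = S_2(3) = 1
t_q=7/2 is in segment 1 (τ=3/2); S_1(τ)=1453/592

y_0=4 y_1=3 y_2=2 y_3=1
S(7/2) = 1453/592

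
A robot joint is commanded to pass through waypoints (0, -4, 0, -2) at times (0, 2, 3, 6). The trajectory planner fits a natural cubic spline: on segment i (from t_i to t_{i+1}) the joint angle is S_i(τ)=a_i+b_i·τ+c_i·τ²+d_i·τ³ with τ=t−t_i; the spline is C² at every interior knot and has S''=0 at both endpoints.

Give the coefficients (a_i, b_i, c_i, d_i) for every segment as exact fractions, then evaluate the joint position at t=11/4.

Δ: Δ0=-2, Δ1=4, Δ2=-2/3
row 1: diag=6, rhs=36; c'=1/6, d'=6
row 2: denom=8−1·1/6=47/6; d'=(-28−1·6)/(47/6)=-204/47
back: M2=-204/47
back: M1=6−1/6·-204/47=316/47
M: M0=0, M1=316/47, M2=-204/47, M3=0
seg 0: a=0, c=M0/2=0, d=(M1−M0)/(6·2)=79/141, b=Δ0−h0·(2M0+M1)/6=-598/141
seg 1: a=-4, c=M1/2=158/47, d=(M2−M1)/(6·1)=-260/141, b=Δ1−h1·(2M1+M2)/6=350/141
seg 2: a=0, c=M2/2=-102/47, d=(M3−M2)/(6·3)=34/141, b=Δ2−h2·(2M2+M3)/6=518/141
t_q=11/4 → seg 1, τ=3/4; S=-4+350/141·τ+158/47·τ²+-260/141·τ³=-771/752

  seg 0: a=0 b=-598/141 c=0 d=79/141
  seg 1: a=-4 b=350/141 c=158/47 d=-260/141
  seg 2: a=0 b=518/141 c=-102/47 d=34/141
S(11/4) = -771/752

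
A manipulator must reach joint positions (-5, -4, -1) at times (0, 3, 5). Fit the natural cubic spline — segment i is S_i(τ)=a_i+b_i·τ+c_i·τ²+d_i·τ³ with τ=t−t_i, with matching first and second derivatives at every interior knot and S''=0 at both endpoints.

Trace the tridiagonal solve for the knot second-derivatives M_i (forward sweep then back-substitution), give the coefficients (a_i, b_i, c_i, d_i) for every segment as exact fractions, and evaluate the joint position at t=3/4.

Δ: Δ0=1/3, Δ1=3/2
row 1: diag=10, rhs=7; c'=1/5, d'=7/10
back: M1=7/10
M: M0=0, M1=7/10, M2=0
seg 0: a=-5, c=M0/2=0, d=(M1−M0)/(6·3)=7/180, b=Δ0−h0·(2M0+M1)/6=-1/60
seg 1: a=-4, c=M1/2=7/20, d=(M2−M1)/(6·2)=-7/120, b=Δ1−h1·(2M1+M2)/6=31/30
t_q=3/4 → seg 0, τ=3/4; S=-5+-1/60·τ+0·τ²+7/180·τ³=-1279/256

  seg 0: a=-5 b=-1/60 c=0 d=7/180
  seg 1: a=-4 b=31/30 c=7/20 d=-7/120
S(3/4) = -1279/256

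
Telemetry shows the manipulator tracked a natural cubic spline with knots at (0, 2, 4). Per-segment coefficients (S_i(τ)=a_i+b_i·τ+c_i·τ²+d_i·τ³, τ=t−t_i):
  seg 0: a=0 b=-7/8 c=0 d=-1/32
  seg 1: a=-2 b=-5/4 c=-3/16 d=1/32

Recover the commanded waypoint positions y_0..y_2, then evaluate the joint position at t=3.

y_0=0 y_1=-2 y_2=-5
S(3) = -109/32

y_0 = S_0(0) = a_0 = 0
y_1 = S_1(0) = a_1 = -2
y_2 = S_1(2) = -5
t_q=3 is in segment 1 (τ=1); S_1(τ)=-109/32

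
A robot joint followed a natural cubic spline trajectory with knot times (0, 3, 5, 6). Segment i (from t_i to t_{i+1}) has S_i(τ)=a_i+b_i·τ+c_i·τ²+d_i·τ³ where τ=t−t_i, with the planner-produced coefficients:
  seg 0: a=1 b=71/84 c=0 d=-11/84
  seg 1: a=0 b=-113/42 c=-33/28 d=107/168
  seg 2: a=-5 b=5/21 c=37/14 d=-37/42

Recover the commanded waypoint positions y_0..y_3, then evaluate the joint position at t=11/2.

y_0=1 y_1=0 y_2=-5 y_3=-3
S(11/2) = -485/112

y_0 = S_0(0) = a_0 = 1
y_1 = S_1(0) = a_1 = 0
y_2 = S_2(0) = a_2 = -5
y_3 = S_2(1) = -3
t_q=11/2 is in segment 2 (τ=1/2); S_2(τ)=-485/112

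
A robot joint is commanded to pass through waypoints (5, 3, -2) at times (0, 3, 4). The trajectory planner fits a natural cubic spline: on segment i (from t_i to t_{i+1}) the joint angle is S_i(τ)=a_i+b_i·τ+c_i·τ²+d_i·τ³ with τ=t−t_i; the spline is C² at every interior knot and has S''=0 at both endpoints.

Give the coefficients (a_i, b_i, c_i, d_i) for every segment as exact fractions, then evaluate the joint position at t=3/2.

  seg 0: a=5 b=23/24 c=0 d=-13/72
  seg 1: a=3 b=-47/12 c=-13/8 d=13/24
S(3/2) = 373/64

Δ: Δ0=-2/3, Δ1=-5
row 1: diag=8, rhs=-26; c'=1/8, d'=-13/4
back: M1=-13/4
M: M0=0, M1=-13/4, M2=0
seg 0: a=5, c=M0/2=0, d=(M1−M0)/(6·3)=-13/72, b=Δ0−h0·(2M0+M1)/6=23/24
seg 1: a=3, c=M1/2=-13/8, d=(M2−M1)/(6·1)=13/24, b=Δ1−h1·(2M1+M2)/6=-47/12
t_q=3/2 → seg 0, τ=3/2; S=5+23/24·τ+0·τ²+-13/72·τ³=373/64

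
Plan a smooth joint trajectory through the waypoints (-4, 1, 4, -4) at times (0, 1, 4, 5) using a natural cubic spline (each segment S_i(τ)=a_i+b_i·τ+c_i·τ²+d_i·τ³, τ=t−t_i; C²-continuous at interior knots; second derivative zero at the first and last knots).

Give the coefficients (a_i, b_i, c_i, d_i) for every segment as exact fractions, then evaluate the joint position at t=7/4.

  seg 0: a=-4 b=56/11 c=0 d=-1/11
  seg 1: a=1 b=53/11 c=-3/11 d=-1/3
  seg 2: a=4 b=-64/11 c=-36/11 d=12/11
S(7/4) = 3041/704

Δ: Δ0=5, Δ1=1, Δ2=-8
row 1: diag=8, rhs=-24; c'=3/8, d'=-3
row 2: denom=8−3·3/8=55/8; d'=(-54−3·-3)/(55/8)=-72/11
back: M2=-72/11
back: M1=-3−3/8·-72/11=-6/11
M: M0=0, M1=-6/11, M2=-72/11, M3=0
seg 0: a=-4, c=M0/2=0, d=(M1−M0)/(6·1)=-1/11, b=Δ0−h0·(2M0+M1)/6=56/11
seg 1: a=1, c=M1/2=-3/11, d=(M2−M1)/(6·3)=-1/3, b=Δ1−h1·(2M1+M2)/6=53/11
seg 2: a=4, c=M2/2=-36/11, d=(M3−M2)/(6·1)=12/11, b=Δ2−h2·(2M2+M3)/6=-64/11
t_q=7/4 → seg 1, τ=3/4; S=1+53/11·τ+-3/11·τ²+-1/3·τ³=3041/704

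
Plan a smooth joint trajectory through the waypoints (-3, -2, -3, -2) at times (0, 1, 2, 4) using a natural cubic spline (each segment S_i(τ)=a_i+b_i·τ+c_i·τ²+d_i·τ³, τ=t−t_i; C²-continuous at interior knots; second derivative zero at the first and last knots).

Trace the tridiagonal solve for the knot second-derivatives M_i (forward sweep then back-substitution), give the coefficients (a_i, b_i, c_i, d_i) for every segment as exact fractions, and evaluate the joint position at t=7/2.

  seg 0: a=-3 b=73/46 c=0 d=-27/46
  seg 1: a=-2 b=-4/23 c=-81/46 d=43/46
  seg 2: a=-3 b=-41/46 c=24/23 d=-4/23
S(7/2) = -237/92

Δ: Δ0=1, Δ1=-1, Δ2=1/2
row 1: diag=4, rhs=-12; c'=1/4, d'=-3
row 2: denom=6−1·1/4=23/4; d'=(9−1·-3)/(23/4)=48/23
back: M2=48/23
back: M1=-3−1/4·48/23=-81/23
M: M0=0, M1=-81/23, M2=48/23, M3=0
seg 0: a=-3, c=M0/2=0, d=(M1−M0)/(6·1)=-27/46, b=Δ0−h0·(2M0+M1)/6=73/46
seg 1: a=-2, c=M1/2=-81/46, d=(M2−M1)/(6·1)=43/46, b=Δ1−h1·(2M1+M2)/6=-4/23
seg 2: a=-3, c=M2/2=24/23, d=(M3−M2)/(6·2)=-4/23, b=Δ2−h2·(2M2+M3)/6=-41/46
t_q=7/2 → seg 2, τ=3/2; S=-3+-41/46·τ+24/23·τ²+-4/23·τ³=-237/92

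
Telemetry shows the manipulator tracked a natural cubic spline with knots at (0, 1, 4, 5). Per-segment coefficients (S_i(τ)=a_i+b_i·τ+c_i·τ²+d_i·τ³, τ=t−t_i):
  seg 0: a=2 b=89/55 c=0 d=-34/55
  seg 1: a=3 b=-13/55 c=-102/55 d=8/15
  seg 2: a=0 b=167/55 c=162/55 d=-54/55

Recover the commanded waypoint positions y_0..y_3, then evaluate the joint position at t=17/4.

y_0=2 y_1=3 y_2=0 y_3=5
S(17/4) = 1633/1760

y_0 = S_0(0) = a_0 = 2
y_1 = S_1(0) = a_1 = 3
y_2 = S_2(0) = a_2 = 0
y_3 = S_2(1) = 5
t_q=17/4 is in segment 2 (τ=1/4); S_2(τ)=1633/1760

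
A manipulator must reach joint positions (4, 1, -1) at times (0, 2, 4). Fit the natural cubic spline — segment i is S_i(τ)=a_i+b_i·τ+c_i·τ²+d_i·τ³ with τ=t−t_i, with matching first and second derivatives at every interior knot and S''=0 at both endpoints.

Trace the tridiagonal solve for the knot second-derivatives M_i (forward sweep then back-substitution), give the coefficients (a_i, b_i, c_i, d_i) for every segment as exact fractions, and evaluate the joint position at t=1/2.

Δ: Δ0=-3/2, Δ1=-1
row 1: diag=8, rhs=3; c'=1/4, d'=3/8
back: M1=3/8
M: M0=0, M1=3/8, M2=0
seg 0: a=4, c=M0/2=0, d=(M1−M0)/(6·2)=1/32, b=Δ0−h0·(2M0+M1)/6=-13/8
seg 1: a=1, c=M1/2=3/16, d=(M2−M1)/(6·2)=-1/32, b=Δ1−h1·(2M1+M2)/6=-5/4
t_q=1/2 → seg 0, τ=1/2; S=4+-13/8·τ+0·τ²+1/32·τ³=817/256

  seg 0: a=4 b=-13/8 c=0 d=1/32
  seg 1: a=1 b=-5/4 c=3/16 d=-1/32
S(1/2) = 817/256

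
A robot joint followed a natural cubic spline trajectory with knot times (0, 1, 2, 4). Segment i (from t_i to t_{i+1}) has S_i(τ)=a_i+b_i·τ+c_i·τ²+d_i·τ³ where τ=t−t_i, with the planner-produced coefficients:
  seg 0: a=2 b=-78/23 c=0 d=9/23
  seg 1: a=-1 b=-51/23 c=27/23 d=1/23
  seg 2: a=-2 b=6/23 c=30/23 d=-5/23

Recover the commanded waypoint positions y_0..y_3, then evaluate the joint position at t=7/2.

y_0 = S_0(0) = a_0 = 2
y_1 = S_1(0) = a_1 = -1
y_2 = S_2(0) = a_2 = -2
y_3 = S_2(2) = 2
t_q=7/2 is in segment 2 (τ=3/2); S_2(τ)=109/184

y_0=2 y_1=-1 y_2=-2 y_3=2
S(7/2) = 109/184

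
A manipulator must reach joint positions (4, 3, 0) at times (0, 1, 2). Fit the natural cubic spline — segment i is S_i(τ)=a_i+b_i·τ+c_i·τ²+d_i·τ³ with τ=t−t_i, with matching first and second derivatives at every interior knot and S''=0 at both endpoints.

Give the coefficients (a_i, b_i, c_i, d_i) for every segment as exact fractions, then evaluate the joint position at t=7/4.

Δ: Δ0=-1, Δ1=-3
row 1: diag=4, rhs=-12; c'=1/4, d'=-3
back: M1=-3
M: M0=0, M1=-3, M2=0
seg 0: a=4, c=M0/2=0, d=(M1−M0)/(6·1)=-1/2, b=Δ0−h0·(2M0+M1)/6=-1/2
seg 1: a=3, c=M1/2=-3/2, d=(M2−M1)/(6·1)=1/2, b=Δ1−h1·(2M1+M2)/6=-2
t_q=7/4 → seg 1, τ=3/4; S=3+-2·τ+-3/2·τ²+1/2·τ³=111/128

  seg 0: a=4 b=-1/2 c=0 d=-1/2
  seg 1: a=3 b=-2 c=-3/2 d=1/2
S(7/4) = 111/128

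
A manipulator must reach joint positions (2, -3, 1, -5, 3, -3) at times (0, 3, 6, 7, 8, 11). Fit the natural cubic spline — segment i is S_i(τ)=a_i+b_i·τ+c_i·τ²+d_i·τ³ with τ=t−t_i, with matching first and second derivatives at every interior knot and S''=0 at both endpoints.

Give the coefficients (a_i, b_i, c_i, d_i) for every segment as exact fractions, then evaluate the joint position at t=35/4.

  seg 0: a=2 b=-63/17 c=0 d=104/459
  seg 1: a=-3 b=41/17 c=104/51 d=-367/459
  seg 2: a=1 b=-118/17 c=-263/51 d=311/51
  seg 3: a=-5 b=53/51 c=670/51 d=-105/17
  seg 4: a=3 b=448/51 c=-275/51 d=275/459
S(35/4) = 7407/1088

Δ: Δ0=-5/3, Δ1=4/3, Δ2=-6, Δ3=8, Δ4=-2
row 1: diag=12, rhs=18; c'=1/4, d'=3/2
row 2: denom=8−3·1/4=29/4; d'=(-44−3·3/2)/(29/4)=-194/29
row 3: denom=4−1·4/29=112/29; d'=(84−1·-194/29)/(112/29)=1315/56
row 4: denom=8−1·29/112=867/112; d'=(-60−1·1315/56)/(867/112)=-550/51
back: M4=-550/51
back: M3=1315/56−29/112·-550/51=1340/51
back: M2=-194/29−4/29·1340/51=-526/51
back: M1=3/2−1/4·-526/51=208/51
M: M0=0, M1=208/51, M2=-526/51, M3=1340/51, M4=-550/51, M5=0
seg 0: a=2, c=M0/2=0, d=(M1−M0)/(6·3)=104/459, b=Δ0−h0·(2M0+M1)/6=-63/17
seg 1: a=-3, c=M1/2=104/51, d=(M2−M1)/(6·3)=-367/459, b=Δ1−h1·(2M1+M2)/6=41/17
seg 2: a=1, c=M2/2=-263/51, d=(M3−M2)/(6·1)=311/51, b=Δ2−h2·(2M2+M3)/6=-118/17
seg 3: a=-5, c=M3/2=670/51, d=(M4−M3)/(6·1)=-105/17, b=Δ3−h3·(2M3+M4)/6=53/51
seg 4: a=3, c=M4/2=-275/51, d=(M5−M4)/(6·3)=275/459, b=Δ4−h4·(2M4+M5)/6=448/51
t_q=35/4 → seg 4, τ=3/4; S=3+448/51·τ+-275/51·τ²+275/459·τ³=7407/1088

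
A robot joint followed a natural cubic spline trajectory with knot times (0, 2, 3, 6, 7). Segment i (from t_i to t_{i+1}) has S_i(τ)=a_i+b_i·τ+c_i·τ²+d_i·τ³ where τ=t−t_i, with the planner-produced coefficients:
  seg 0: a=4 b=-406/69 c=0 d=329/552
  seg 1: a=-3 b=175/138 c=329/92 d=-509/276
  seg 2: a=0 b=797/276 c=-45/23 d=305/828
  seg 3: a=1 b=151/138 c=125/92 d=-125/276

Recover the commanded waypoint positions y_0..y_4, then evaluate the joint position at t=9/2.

y_0=4 y_1=-3 y_2=0 y_3=1 y_4=3
S(9/2) = 863/736

y_0 = S_0(0) = a_0 = 4
y_1 = S_1(0) = a_1 = -3
y_2 = S_2(0) = a_2 = 0
y_3 = S_3(0) = a_3 = 1
y_4 = S_3(1) = 3
t_q=9/2 is in segment 2 (τ=3/2); S_2(τ)=863/736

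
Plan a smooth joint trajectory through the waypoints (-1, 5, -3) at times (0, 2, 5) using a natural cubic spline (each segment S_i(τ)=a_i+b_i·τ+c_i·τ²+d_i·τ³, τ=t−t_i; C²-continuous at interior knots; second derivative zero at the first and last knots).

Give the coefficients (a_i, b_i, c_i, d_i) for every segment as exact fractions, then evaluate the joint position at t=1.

  seg 0: a=-1 b=62/15 c=0 d=-17/60
  seg 1: a=5 b=11/15 c=-17/10 d=17/90
S(1) = 57/20

Δ: Δ0=3, Δ1=-8/3
row 1: diag=10, rhs=-34; c'=3/10, d'=-17/5
back: M1=-17/5
M: M0=0, M1=-17/5, M2=0
seg 0: a=-1, c=M0/2=0, d=(M1−M0)/(6·2)=-17/60, b=Δ0−h0·(2M0+M1)/6=62/15
seg 1: a=5, c=M1/2=-17/10, d=(M2−M1)/(6·3)=17/90, b=Δ1−h1·(2M1+M2)/6=11/15
t_q=1 → seg 0, τ=1; S=-1+62/15·τ+0·τ²+-17/60·τ³=57/20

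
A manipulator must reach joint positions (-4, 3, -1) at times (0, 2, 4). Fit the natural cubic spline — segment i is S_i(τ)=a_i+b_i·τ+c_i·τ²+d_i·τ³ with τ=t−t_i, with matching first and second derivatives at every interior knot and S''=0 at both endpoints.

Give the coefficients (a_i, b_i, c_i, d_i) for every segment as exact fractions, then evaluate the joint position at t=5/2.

  seg 0: a=-4 b=39/8 c=0 d=-11/32
  seg 1: a=3 b=3/4 c=-33/16 d=11/32
S(5/2) = 743/256

Δ: Δ0=7/2, Δ1=-2
row 1: diag=8, rhs=-33; c'=1/4, d'=-33/8
back: M1=-33/8
M: M0=0, M1=-33/8, M2=0
seg 0: a=-4, c=M0/2=0, d=(M1−M0)/(6·2)=-11/32, b=Δ0−h0·(2M0+M1)/6=39/8
seg 1: a=3, c=M1/2=-33/16, d=(M2−M1)/(6·2)=11/32, b=Δ1−h1·(2M1+M2)/6=3/4
t_q=5/2 → seg 1, τ=1/2; S=3+3/4·τ+-33/16·τ²+11/32·τ³=743/256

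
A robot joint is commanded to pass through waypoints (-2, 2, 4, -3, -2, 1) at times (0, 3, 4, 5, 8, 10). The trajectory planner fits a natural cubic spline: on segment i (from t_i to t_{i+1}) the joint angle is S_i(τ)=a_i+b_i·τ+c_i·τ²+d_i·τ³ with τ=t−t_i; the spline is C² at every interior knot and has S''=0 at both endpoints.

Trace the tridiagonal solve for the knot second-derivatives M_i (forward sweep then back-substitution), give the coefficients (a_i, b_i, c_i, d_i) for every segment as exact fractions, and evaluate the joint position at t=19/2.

  seg 0: a=-2 b=307/4242 c=0 d=1783/12726
  seg 1: a=2 b=8177/2121 c=1783/1414 d=-13219/4242
  seg 2: a=4 b=-12605/4242 c=-5718/707 d=17219/4242
  seg 3: a=-3 b=-14782/2121 c=5783/1414 d=-2341/4242
  seg 4: a=-2 b=11323/4242 c=-620/707 d=310/2121
S(19/2) = 741/1414

Δ: Δ0=4/3, Δ1=2, Δ2=-7, Δ3=1/3, Δ4=3/2
row 1: diag=8, rhs=4; c'=1/8, d'=1/2
row 2: denom=4−1·1/8=31/8; d'=(-54−1·1/2)/(31/8)=-436/31
row 3: denom=8−1·8/31=240/31; d'=(44−1·-436/31)/(240/31)=15/2
row 4: denom=10−3·31/80=707/80; d'=(7−3·15/2)/(707/80)=-1240/707
back: M4=-1240/707
back: M3=15/2−31/80·-1240/707=5783/707
back: M2=-436/31−8/31·5783/707=-11436/707
back: M1=1/2−1/8·-11436/707=1783/707
M: M0=0, M1=1783/707, M2=-11436/707, M3=5783/707, M4=-1240/707, M5=0
seg 0: a=-2, c=M0/2=0, d=(M1−M0)/(6·3)=1783/12726, b=Δ0−h0·(2M0+M1)/6=307/4242
seg 1: a=2, c=M1/2=1783/1414, d=(M2−M1)/(6·1)=-13219/4242, b=Δ1−h1·(2M1+M2)/6=8177/2121
seg 2: a=4, c=M2/2=-5718/707, d=(M3−M2)/(6·1)=17219/4242, b=Δ2−h2·(2M2+M3)/6=-12605/4242
seg 3: a=-3, c=M3/2=5783/1414, d=(M4−M3)/(6·3)=-2341/4242, b=Δ3−h3·(2M3+M4)/6=-14782/2121
seg 4: a=-2, c=M4/2=-620/707, d=(M5−M4)/(6·2)=310/2121, b=Δ4−h4·(2M4+M5)/6=11323/4242
t_q=19/2 → seg 4, τ=3/2; S=-2+11323/4242·τ+-620/707·τ²+310/2121·τ³=741/1414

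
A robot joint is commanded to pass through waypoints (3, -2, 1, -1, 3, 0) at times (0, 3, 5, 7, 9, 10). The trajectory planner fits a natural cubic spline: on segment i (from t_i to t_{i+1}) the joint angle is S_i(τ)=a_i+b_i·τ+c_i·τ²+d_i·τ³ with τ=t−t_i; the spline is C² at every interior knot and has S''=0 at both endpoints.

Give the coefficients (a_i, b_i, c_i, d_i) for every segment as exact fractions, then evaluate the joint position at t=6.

  seg 0: a=3 b=-1741/582 c=0 d=257/1746
  seg 1: a=-2 b=286/291 c=257/194 d=-1241/2328
  seg 2: a=1 b=-67/582 c=-727/388 d=833/1164
  seg 3: a=-1 b=569/582 c=939/388 d=-1111/1164
  seg 4: a=3 b=-463/582 c=-1283/388 d=1283/1164
S(6) = -53/194

Δ: Δ0=-5/3, Δ1=3/2, Δ2=-1, Δ3=2, Δ4=-3
row 1: diag=10, rhs=19; c'=1/5, d'=19/10
row 2: denom=8−2·1/5=38/5; d'=(-15−2·19/10)/(38/5)=-47/19
row 3: denom=8−2·5/19=142/19; d'=(18−2·-47/19)/(142/19)=218/71
row 4: denom=6−2·19/71=388/71; d'=(-30−2·218/71)/(388/71)=-1283/194
back: M4=-1283/194
back: M3=218/71−19/71·-1283/194=939/194
back: M2=-47/19−5/19·939/194=-727/194
back: M1=19/10−1/5·-727/194=257/97
M: M0=0, M1=257/97, M2=-727/194, M3=939/194, M4=-1283/194, M5=0
seg 0: a=3, c=M0/2=0, d=(M1−M0)/(6·3)=257/1746, b=Δ0−h0·(2M0+M1)/6=-1741/582
seg 1: a=-2, c=M1/2=257/194, d=(M2−M1)/(6·2)=-1241/2328, b=Δ1−h1·(2M1+M2)/6=286/291
seg 2: a=1, c=M2/2=-727/388, d=(M3−M2)/(6·2)=833/1164, b=Δ2−h2·(2M2+M3)/6=-67/582
seg 3: a=-1, c=M3/2=939/388, d=(M4−M3)/(6·2)=-1111/1164, b=Δ3−h3·(2M3+M4)/6=569/582
seg 4: a=3, c=M4/2=-1283/388, d=(M5−M4)/(6·1)=1283/1164, b=Δ4−h4·(2M4+M5)/6=-463/582
t_q=6 → seg 2, τ=1; S=1+-67/582·τ+-727/388·τ²+833/1164·τ³=-53/194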